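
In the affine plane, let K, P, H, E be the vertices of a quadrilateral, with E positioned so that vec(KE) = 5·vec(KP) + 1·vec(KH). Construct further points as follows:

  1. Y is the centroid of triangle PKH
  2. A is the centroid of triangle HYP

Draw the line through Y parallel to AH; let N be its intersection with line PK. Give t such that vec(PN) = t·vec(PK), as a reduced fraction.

t = 2/5

Set K = (0, 0), P = (1, 0), H = (0, 1), E = (5, 1); any affine frame gives the same invariant.
1. Y is the centroid of triangle PKH ⇒ Y = (1/3, 1/3)
2. A is the centroid of triangle HYP ⇒ A = (4/9, 4/9)
through Y parallel to AH: direction (-4/9, 5/9); meets PK at N = (3/5, 0)
N = P + t·(K−P) with t = 2/5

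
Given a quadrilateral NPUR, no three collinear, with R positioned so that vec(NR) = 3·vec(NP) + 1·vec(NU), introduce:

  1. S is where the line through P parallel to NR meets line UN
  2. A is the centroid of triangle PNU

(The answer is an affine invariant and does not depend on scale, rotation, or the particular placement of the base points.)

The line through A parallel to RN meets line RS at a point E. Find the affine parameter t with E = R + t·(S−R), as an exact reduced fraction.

t = -2/3

Work in coordinates with N = (0, 0), P = (1, 0), U = (0, 1), R = (3, 1).
1. S is where the line through P parallel to NR meets line UN ⇒ S = (0, -1/3)
2. A is the centroid of triangle PNU ⇒ A = (1/3, 1/3)
through A parallel to RN: direction (-3, -1); meets RS at E = (5, 17/9)
E = R + t·(S−R) with t = -2/3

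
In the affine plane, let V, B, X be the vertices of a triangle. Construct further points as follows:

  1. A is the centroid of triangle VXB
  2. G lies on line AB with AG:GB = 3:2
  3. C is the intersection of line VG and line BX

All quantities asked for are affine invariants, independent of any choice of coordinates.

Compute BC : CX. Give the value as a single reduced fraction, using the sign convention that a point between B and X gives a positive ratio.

BC:CX = 2/11

Choose coordinates V = (0, 0), B = (1, 0), X = (0, 1).
1. A is the centroid of triangle VXB ⇒ A = (1/3, 1/3)
2. G lies on line AB with AG:GB = 3:2 ⇒ G = (11/15, 2/15)
3. C is the intersection of line VG and line BX ⇒ C = (11/13, 2/13)
C = B + t·(X−B) with t = 2/13, so BC:CX = t:(1−t) = 2/13:11/13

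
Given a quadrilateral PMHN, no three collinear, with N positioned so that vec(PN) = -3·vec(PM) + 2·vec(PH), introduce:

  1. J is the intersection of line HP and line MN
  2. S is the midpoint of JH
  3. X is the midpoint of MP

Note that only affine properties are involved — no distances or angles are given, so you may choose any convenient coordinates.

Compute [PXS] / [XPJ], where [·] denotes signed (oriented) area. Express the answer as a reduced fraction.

Work in coordinates with P = (0, 0), M = (1, 0), H = (0, 1), N = (-3, 2).
1. J is the intersection of line HP and line MN ⇒ J = (0, 1/2)
2. S is the midpoint of JH ⇒ S = (0, 3/4)
3. X is the midpoint of MP ⇒ X = (1/2, 0)
2·[PXS] = 3/8, 2·[XPJ] = -1/4
[PXS]:[XPJ] = 3/8:-1/4 = -3/2

[PXS]:[XPJ] = -3/2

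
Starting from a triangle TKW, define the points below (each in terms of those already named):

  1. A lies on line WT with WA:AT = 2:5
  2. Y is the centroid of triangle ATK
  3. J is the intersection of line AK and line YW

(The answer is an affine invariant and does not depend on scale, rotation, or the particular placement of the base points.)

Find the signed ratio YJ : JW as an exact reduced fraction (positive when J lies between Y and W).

YJ:JW = 5/6

Assign T = (0, 0), K = (1, 0), W = (0, 1) — the answer is frame-independent, so this choice is without loss of generality.
1. A lies on line WT with WA:AT = 2:5 ⇒ A = (0, 5/7)
2. Y is the centroid of triangle ATK ⇒ Y = (1/3, 5/21)
3. J is the intersection of line AK and line YW ⇒ J = (2/11, 45/77)
J = Y + t·(W−Y) with t = 5/11, so YJ:JW = t:(1−t) = 5/11:6/11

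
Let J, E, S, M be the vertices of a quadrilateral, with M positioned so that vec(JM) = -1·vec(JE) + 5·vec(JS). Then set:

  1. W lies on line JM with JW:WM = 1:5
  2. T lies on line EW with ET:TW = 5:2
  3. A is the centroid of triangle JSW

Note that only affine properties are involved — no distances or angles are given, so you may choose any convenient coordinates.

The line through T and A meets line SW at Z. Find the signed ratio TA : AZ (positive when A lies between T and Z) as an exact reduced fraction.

TA:AZ = 5/7

Set J = (0, 0), E = (1, 0), S = (0, 1), M = (-1, 5); any affine frame gives the same invariant.
1. W lies on line JM with JW:WM = 1:5 ⇒ W = (-1/6, 5/6)
2. T lies on line EW with ET:TW = 5:2 ⇒ T = (1/6, 25/42)
3. A is the centroid of triangle JSW ⇒ A = (-1/18, 11/18)
line TA meets SW at Z = (-11/30, 19/30)
A = T + t·(Z−T) with t = 5/12, so TA:AZ = 5/12:7/12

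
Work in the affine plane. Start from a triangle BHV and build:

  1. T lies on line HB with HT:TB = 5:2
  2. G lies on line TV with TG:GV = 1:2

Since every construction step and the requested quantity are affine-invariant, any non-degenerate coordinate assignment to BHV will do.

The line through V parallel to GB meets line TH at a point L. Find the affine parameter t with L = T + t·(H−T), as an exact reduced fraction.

t = -6/5

Work in coordinates with B = (0, 0), H = (1, 0), V = (0, 1).
1. T lies on line HB with HT:TB = 5:2 ⇒ T = (2/7, 0)
2. G lies on line TV with TG:GV = 1:2 ⇒ G = (4/21, 1/3)
through V parallel to GB: direction (-4/21, -1/3); meets TH at L = (-4/7, 0)
L = T + t·(H−T) with t = -6/5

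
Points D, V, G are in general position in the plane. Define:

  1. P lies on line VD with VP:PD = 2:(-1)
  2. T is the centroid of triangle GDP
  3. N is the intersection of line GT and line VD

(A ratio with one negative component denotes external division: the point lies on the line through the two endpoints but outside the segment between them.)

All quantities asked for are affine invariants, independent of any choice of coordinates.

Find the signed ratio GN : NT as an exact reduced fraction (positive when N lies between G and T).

Choose coordinates D = (0, 0), V = (1, 0), G = (0, 1).
1. P lies on line VD with VP:PD = 2:(-1) ⇒ P = (-1, 0)
2. T is the centroid of triangle GDP ⇒ T = (-1/3, 1/3)
3. N is the intersection of line GT and line VD ⇒ N = (-1/2, 0)
N = G + t·(T−G) with t = 3/2, so GN:NT = t:(1−t) = 3/2:-1/2

GN:NT = -3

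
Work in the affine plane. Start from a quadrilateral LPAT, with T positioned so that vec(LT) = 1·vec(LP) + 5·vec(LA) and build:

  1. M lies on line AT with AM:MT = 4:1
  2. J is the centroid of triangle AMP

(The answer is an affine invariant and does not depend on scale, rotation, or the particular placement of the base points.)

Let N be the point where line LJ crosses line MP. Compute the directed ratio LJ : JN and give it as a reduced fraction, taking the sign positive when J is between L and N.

LJ:JN = 43/20

Assign L = (0, 0), P = (1, 0), A = (0, 1), T = (1, 5) — the answer is frame-independent, so this choice is without loss of generality.
1. M lies on line AT with AM:MT = 4:1 ⇒ M = (4/5, 21/5)
2. J is the centroid of triangle AMP ⇒ J = (3/5, 26/15)
line LJ meets MP at N = (189/215, 546/215)
J = L + t·(N−L) with t = 43/63, so LJ:JN = 43/63:20/63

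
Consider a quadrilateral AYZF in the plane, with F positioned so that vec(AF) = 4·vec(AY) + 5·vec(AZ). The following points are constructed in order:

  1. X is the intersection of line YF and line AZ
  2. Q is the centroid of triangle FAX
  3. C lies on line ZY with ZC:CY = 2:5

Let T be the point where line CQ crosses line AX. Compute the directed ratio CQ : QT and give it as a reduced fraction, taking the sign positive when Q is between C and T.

Set A = (0, 0), Y = (1, 0), Z = (0, 1), F = (4, 5); any affine frame gives the same invariant.
1. X is the intersection of line YF and line AZ ⇒ X = (0, -5/3)
2. Q is the centroid of triangle FAX ⇒ Q = (4/3, 10/9)
3. C lies on line ZY with ZC:CY = 2:5 ⇒ C = (2/7, 5/7)
line CQ meets AX at T = (0, 20/33)
Q = C + t·(T−C) with t = -11/3, so CQ:QT = -11/3:14/3

CQ:QT = -11/14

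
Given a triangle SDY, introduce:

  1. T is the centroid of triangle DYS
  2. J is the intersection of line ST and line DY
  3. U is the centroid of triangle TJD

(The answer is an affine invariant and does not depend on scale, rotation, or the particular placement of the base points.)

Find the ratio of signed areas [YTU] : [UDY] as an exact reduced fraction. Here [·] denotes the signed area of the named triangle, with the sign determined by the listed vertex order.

[YTU]:[UDY] = 3/2

Assign S = (0, 0), D = (1, 0), Y = (0, 1) — the answer is frame-independent, so this choice is without loss of generality.
1. T is the centroid of triangle DYS ⇒ T = (1/3, 1/3)
2. J is the intersection of line ST and line DY ⇒ J = (1/2, 1/2)
3. U is the centroid of triangle TJD ⇒ U = (11/18, 5/18)
2·[YTU] = 1/6, 2·[UDY] = 1/9
[YTU]:[UDY] = 1/6:1/9 = 3/2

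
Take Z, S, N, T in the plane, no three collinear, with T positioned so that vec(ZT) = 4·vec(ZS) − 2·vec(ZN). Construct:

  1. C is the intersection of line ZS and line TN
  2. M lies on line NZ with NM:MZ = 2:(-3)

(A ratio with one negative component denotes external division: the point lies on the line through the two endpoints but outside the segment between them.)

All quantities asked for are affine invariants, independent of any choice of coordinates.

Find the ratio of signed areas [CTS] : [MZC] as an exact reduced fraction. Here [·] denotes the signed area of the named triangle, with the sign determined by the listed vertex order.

Choose coordinates Z = (0, 0), S = (1, 0), N = (0, 1), T = (4, -2).
1. C is the intersection of line ZS and line TN ⇒ C = (4/3, 0)
2. M lies on line NZ with NM:MZ = 2:(-3) ⇒ M = (0, 3)
2·[CTS] = -2/3, 2·[MZC] = 4
[CTS]:[MZC] = -2/3:4 = -1/6

[CTS]:[MZC] = -1/6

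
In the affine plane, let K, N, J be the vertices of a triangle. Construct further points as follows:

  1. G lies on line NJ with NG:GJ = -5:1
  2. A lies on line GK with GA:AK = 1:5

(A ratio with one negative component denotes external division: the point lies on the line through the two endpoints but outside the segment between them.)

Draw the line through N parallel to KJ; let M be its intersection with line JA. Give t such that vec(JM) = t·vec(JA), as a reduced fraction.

t = -24/5

Choose coordinates K = (0, 0), N = (1, 0), J = (0, 1).
1. G lies on line NJ with NG:GJ = -5:1 ⇒ G = (-1/4, 5/4)
2. A lies on line GK with GA:AK = 1:5 ⇒ A = (-5/24, 25/24)
through N parallel to KJ: direction (0, 1); meets JA at M = (1, 4/5)
M = J + t·(A−J) with t = -24/5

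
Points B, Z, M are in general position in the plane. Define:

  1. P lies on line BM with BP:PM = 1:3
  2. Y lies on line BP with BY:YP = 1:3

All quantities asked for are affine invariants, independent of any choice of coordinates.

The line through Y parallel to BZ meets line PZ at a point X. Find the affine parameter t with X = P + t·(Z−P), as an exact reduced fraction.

Choose coordinates B = (0, 0), Z = (1, 0), M = (0, 1).
1. P lies on line BM with BP:PM = 1:3 ⇒ P = (0, 1/4)
2. Y lies on line BP with BY:YP = 1:3 ⇒ Y = (0, 1/16)
through Y parallel to BZ: direction (1, 0); meets PZ at X = (3/4, 1/16)
X = P + t·(Z−P) with t = 3/4

t = 3/4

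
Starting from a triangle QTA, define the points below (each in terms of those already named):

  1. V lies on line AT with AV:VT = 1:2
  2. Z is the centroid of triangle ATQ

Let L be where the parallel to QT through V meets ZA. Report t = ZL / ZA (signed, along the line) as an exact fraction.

t = 1/2

Set Q = (0, 0), T = (1, 0), A = (0, 1); any affine frame gives the same invariant.
1. V lies on line AT with AV:VT = 1:2 ⇒ V = (1/3, 2/3)
2. Z is the centroid of triangle ATQ ⇒ Z = (1/3, 1/3)
through V parallel to QT: direction (1, 0); meets ZA at L = (1/6, 2/3)
L = Z + t·(A−Z) with t = 1/2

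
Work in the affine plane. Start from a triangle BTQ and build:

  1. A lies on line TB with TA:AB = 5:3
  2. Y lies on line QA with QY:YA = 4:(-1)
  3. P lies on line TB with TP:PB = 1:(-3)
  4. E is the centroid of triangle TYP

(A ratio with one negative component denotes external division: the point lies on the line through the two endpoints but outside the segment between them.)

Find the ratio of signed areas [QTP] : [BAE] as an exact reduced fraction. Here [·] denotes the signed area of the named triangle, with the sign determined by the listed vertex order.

[QTP]:[BAE] = -12

Set B = (0, 0), T = (1, 0), Q = (0, 1); any affine frame gives the same invariant.
1. A lies on line TB with TA:AB = 5:3 ⇒ A = (3/8, 0)
2. Y lies on line QA with QY:YA = 4:(-1) ⇒ Y = (1/2, -1/3)
3. P lies on line TB with TP:PB = 1:(-3) ⇒ P = (3/2, 0)
4. E is the centroid of triangle TYP ⇒ E = (1, -1/9)
2·[QTP] = 1/2, 2·[BAE] = -1/24
[QTP]:[BAE] = 1/2:-1/24 = -12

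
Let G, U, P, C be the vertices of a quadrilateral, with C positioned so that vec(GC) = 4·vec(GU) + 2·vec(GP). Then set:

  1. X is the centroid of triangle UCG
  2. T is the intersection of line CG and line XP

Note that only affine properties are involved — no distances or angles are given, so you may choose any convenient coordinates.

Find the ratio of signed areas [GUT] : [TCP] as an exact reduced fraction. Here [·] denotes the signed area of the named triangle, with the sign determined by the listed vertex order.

Choose coordinates G = (0, 0), U = (1, 0), P = (0, 1), C = (4, 2).
1. X is the centroid of triangle UCG ⇒ X = (5/3, 2/3)
2. T is the intersection of line CG and line XP ⇒ T = (10/7, 5/7)
2·[GUT] = 5/7, 2·[TCP] = 18/7
[GUT]:[TCP] = 5/7:18/7 = 5/18

[GUT]:[TCP] = 5/18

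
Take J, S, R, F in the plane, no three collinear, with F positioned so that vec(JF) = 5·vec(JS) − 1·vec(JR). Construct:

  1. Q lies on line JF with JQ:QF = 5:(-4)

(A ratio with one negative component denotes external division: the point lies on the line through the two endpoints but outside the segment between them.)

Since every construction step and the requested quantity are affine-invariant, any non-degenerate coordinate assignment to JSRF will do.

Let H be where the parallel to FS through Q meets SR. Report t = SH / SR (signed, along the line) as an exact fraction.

Work in coordinates with J = (0, 0), S = (1, 0), R = (0, 1), F = (5, -1).
1. Q lies on line JF with JQ:QF = 5:(-4) ⇒ Q = (25, -5)
through Q parallel to FS: direction (-4, 1); meets SR at H = (-1/3, 4/3)
H = S + t·(R−S) with t = 4/3

t = 4/3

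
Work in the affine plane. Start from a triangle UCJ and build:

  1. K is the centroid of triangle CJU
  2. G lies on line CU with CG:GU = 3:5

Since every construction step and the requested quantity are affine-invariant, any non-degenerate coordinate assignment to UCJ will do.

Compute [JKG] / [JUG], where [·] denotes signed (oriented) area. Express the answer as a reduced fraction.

[JKG]:[JUG] = 2/15

Work in coordinates with U = (0, 0), C = (1, 0), J = (0, 1).
1. K is the centroid of triangle CJU ⇒ K = (1/3, 1/3)
2. G lies on line CU with CG:GU = 3:5 ⇒ G = (5/8, 0)
2·[JKG] = 1/12, 2·[JUG] = 5/8
[JKG]:[JUG] = 1/12:5/8 = 2/15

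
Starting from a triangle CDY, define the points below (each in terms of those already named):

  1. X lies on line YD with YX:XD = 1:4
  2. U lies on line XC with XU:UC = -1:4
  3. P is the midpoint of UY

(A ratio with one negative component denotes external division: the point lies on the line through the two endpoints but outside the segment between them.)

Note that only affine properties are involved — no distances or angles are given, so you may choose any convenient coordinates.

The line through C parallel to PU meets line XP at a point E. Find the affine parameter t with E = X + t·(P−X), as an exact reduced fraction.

Set C = (0, 0), D = (1, 0), Y = (0, 1); any affine frame gives the same invariant.
1. X lies on line YD with YX:XD = 1:4 ⇒ X = (1/5, 4/5)
2. U lies on line XC with XU:UC = -1:4 ⇒ U = (4/15, 16/15)
3. P is the midpoint of UY ⇒ P = (2/15, 31/30)
through C parallel to PU: direction (2/15, 1/30); meets XP at E = (2/5, 1/10)
E = X + t·(P−X) with t = -3

t = -3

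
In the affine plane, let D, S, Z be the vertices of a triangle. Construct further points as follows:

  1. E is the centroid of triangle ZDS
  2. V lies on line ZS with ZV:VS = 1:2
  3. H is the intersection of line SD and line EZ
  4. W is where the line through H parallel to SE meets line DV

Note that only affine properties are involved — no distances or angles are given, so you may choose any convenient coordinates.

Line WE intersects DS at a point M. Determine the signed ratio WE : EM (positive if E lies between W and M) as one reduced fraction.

Set D = (0, 0), S = (1, 0), Z = (0, 1); any affine frame gives the same invariant.
1. E is the centroid of triangle ZDS ⇒ E = (1/3, 1/3)
2. V lies on line ZS with ZV:VS = 1:2 ⇒ V = (1/3, 2/3)
3. H is the intersection of line SD and line EZ ⇒ H = (1/2, 0)
4. W is where the line through H parallel to SE meets line DV ⇒ W = (1/10, 1/5)
line WE meets DS at M = (-1/4, 0)
E = W + t·(M−W) with t = -2/3, so WE:EM = -2/3:5/3

WE:EM = -2/5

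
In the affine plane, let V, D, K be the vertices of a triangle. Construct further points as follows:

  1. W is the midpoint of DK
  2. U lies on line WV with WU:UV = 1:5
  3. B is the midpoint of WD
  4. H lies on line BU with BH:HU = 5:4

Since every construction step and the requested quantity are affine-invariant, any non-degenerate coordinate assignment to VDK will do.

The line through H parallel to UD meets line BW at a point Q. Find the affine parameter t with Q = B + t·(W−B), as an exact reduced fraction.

t = -5/9

Choose coordinates V = (0, 0), D = (1, 0), K = (0, 1).
1. W is the midpoint of DK ⇒ W = (1/2, 1/2)
2. U lies on line WV with WU:UV = 1:5 ⇒ U = (5/12, 5/12)
3. B is the midpoint of WD ⇒ B = (3/4, 1/4)
4. H lies on line BU with BH:HU = 5:4 ⇒ H = (61/108, 37/108)
through H parallel to UD: direction (7/12, -5/12); meets BW at Q = (8/9, 1/9)
Q = B + t·(W−B) with t = -5/9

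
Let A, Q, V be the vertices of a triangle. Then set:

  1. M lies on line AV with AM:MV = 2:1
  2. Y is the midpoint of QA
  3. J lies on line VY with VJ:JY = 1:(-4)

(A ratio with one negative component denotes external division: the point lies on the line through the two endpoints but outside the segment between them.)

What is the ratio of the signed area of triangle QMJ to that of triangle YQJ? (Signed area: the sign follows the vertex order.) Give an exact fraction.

Work in coordinates with A = (0, 0), Q = (1, 0), V = (0, 1).
1. M lies on line AV with AM:MV = 2:1 ⇒ M = (0, 2/3)
2. Y is the midpoint of QA ⇒ Y = (1/2, 0)
3. J lies on line VY with VJ:JY = 1:(-4) ⇒ J = (-1/6, 4/3)
2·[QMJ] = -5/9, 2·[YQJ] = 2/3
[QMJ]:[YQJ] = -5/9:2/3 = -5/6

[QMJ]:[YQJ] = -5/6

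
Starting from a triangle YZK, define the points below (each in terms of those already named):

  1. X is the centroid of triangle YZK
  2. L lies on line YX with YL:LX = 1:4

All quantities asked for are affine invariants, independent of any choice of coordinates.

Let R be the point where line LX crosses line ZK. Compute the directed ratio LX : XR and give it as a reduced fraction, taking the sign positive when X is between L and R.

Choose coordinates Y = (0, 0), Z = (1, 0), K = (0, 1).
1. X is the centroid of triangle YZK ⇒ X = (1/3, 1/3)
2. L lies on line YX with YL:LX = 1:4 ⇒ L = (1/15, 1/15)
line LX meets ZK at R = (1/2, 1/2)
X = L + t·(R−L) with t = 8/13, so LX:XR = 8/13:5/13

LX:XR = 8/5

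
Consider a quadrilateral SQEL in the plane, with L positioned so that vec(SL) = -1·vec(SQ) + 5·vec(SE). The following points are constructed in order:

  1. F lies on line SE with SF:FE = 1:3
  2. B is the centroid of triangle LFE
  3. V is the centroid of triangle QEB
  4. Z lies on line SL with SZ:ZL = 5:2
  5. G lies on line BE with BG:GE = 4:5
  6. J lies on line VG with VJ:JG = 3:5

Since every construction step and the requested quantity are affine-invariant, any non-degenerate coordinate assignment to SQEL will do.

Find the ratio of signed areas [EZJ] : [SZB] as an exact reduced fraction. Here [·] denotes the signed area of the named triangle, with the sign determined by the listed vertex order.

[EZJ]:[SZB] = 71/60

Set S = (0, 0), Q = (1, 0), E = (0, 1), L = (-1, 5); any affine frame gives the same invariant.
1. F lies on line SE with SF:FE = 1:3 ⇒ F = (0, 1/4)
2. B is the centroid of triangle LFE ⇒ B = (-1/3, 25/12)
3. V is the centroid of triangle QEB ⇒ V = (2/9, 37/36)
4. Z lies on line SL with SZ:ZL = 5:2 ⇒ Z = (-5/7, 25/7)
5. G lies on line BE with BG:GE = 4:5 ⇒ G = (-5/27, 173/108)
6. J lies on line VG with VJ:JG = 3:5 ⇒ J = (5/72, 179/144)
2·[EZJ] = -355/1008, 2·[SZB] = -25/84
[EZJ]:[SZB] = -355/1008:-25/84 = 71/60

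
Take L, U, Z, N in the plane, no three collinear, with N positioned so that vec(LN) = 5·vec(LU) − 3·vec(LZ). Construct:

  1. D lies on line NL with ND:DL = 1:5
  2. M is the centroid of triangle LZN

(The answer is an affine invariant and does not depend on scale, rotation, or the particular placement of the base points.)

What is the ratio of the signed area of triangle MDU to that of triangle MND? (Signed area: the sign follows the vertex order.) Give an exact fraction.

[MDU]:[MND] = -8/5

Choose coordinates L = (0, 0), U = (1, 0), Z = (0, 1), N = (5, -3).
1. D lies on line NL with ND:DL = 1:5 ⇒ D = (25/6, -5/2)
2. M is the centroid of triangle LZN ⇒ M = (5/3, -2/3)
2·[MDU] = 4/9, 2·[MND] = -5/18
[MDU]:[MND] = 4/9:-5/18 = -8/5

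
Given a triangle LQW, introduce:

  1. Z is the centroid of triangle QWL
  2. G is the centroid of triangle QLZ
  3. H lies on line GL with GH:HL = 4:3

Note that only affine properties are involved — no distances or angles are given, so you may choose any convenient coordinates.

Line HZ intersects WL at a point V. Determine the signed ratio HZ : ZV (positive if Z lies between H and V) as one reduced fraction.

Choose coordinates L = (0, 0), Q = (1, 0), W = (0, 1).
1. Z is the centroid of triangle QWL ⇒ Z = (1/3, 1/3)
2. G is the centroid of triangle QLZ ⇒ G = (4/9, 1/9)
3. H lies on line GL with GH:HL = 4:3 ⇒ H = (4/21, 1/21)
line HZ meets WL at V = (0, -1/3)
Z = H + t·(V−H) with t = -3/4, so HZ:ZV = -3/4:7/4

HZ:ZV = -3/7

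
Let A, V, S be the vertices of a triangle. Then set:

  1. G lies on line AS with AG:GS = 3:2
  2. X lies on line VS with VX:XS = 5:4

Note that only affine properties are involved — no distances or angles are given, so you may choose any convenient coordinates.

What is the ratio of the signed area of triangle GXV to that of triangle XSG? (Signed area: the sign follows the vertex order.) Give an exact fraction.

[GXV]:[XSG] = -5/4

Choose coordinates A = (0, 0), V = (1, 0), S = (0, 1).
1. G lies on line AS with AG:GS = 3:2 ⇒ G = (0, 3/5)
2. X lies on line VS with VX:XS = 5:4 ⇒ X = (4/9, 5/9)
2·[GXV] = -2/9, 2·[XSG] = 8/45
[GXV]:[XSG] = -2/9:8/45 = -5/4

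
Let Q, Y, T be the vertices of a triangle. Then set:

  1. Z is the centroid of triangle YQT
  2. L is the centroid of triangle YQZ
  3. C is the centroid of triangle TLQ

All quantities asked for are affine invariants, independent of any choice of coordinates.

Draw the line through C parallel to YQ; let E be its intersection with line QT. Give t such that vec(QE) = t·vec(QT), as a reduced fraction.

t = 10/27

Assign Q = (0, 0), Y = (1, 0), T = (0, 1) — the answer is frame-independent, so this choice is without loss of generality.
1. Z is the centroid of triangle YQT ⇒ Z = (1/3, 1/3)
2. L is the centroid of triangle YQZ ⇒ L = (4/9, 1/9)
3. C is the centroid of triangle TLQ ⇒ C = (4/27, 10/27)
through C parallel to YQ: direction (-1, 0); meets QT at E = (0, 10/27)
E = Q + t·(T−Q) with t = 10/27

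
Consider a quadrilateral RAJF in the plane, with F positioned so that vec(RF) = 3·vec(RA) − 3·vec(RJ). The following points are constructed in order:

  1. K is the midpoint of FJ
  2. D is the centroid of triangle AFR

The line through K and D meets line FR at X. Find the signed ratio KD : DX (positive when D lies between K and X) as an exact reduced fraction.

Choose coordinates R = (0, 0), A = (1, 0), J = (0, 1), F = (3, -3).
1. K is the midpoint of FJ ⇒ K = (3/2, -1)
2. D is the centroid of triangle AFR ⇒ D = (4/3, -1)
line KD meets FR at X = (1, -1)
D = K + t·(X−K) with t = 1/3, so KD:DX = 1/3:2/3

KD:DX = 1/2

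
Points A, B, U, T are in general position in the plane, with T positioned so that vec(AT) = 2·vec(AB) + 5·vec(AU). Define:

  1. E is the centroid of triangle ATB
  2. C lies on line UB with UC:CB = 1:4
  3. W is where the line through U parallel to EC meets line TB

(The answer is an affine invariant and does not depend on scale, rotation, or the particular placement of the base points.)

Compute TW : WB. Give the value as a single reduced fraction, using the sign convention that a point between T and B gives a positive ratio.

Assign A = (0, 0), B = (1, 0), U = (0, 1), T = (2, 5) — the answer is frame-independent, so this choice is without loss of generality.
1. E is the centroid of triangle ATB ⇒ E = (1, 5/3)
2. C lies on line UB with UC:CB = 1:4 ⇒ C = (1/5, 4/5)
3. W is where the line through U parallel to EC meets line TB ⇒ W = (72/47, 125/47)
W = T + t·(B−T) with t = 22/47, so TW:WB = t:(1−t) = 22/47:25/47

TW:WB = 22/25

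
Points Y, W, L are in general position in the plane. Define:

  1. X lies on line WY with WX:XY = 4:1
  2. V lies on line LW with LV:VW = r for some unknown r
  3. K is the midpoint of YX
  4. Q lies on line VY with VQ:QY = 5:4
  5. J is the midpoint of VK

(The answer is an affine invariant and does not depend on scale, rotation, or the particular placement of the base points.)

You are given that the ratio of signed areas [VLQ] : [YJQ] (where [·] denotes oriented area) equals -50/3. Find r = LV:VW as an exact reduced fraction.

Assign Y = (0, 0), W = (1, 0), L = (0, 1) — the answer is frame-independent, so this choice is without loss of generality.
1. X lies on line WY with WX:XY = 4:1 ⇒ X = (1/5, 0)
2. With LV:VW = r, write λ = r/(r+1) so V = L + λ·(W−L); V is affine-linear in λ
3. K is the midpoint of YX ⇒ K = (1/10, 0)
4. Q lies on line VY with VQ:QY = 5:4 ⇒ Q is an affine combination of earlier points and hence also affine-linear in λ
5. J is the midpoint of VK ⇒ J is an affine combination of earlier points and hence also affine-linear in λ
Every point depending on V is an affine combination of V and λ-independent points, so each such coordinate is linear in λ; the λ² term in each signed area is a multiple of (W−L)×(W−L) = 0, so 2·[VLQ] and 2·[YJQ] are each linear in λ. Evaluating at λ=0 and λ=1:
  2·[VLQ] = 5/9·λ,   2·[YJQ] = -1/45·λ + 1/45
So [VLQ]:[YJQ] = (5/9·λ) / (-1/45·λ + 1/45). Setting this equal to -50/3:
  5/9·λ = -50/3·(-1/45·λ + 1/45)  ⇒  λ = -2
Then r = λ/(1−λ) = (-2)/(3) = -2/3. Check: with r = -2/3, V = (-2, 3) and [VLQ]:[YJQ] = -50/3 as required.

r = -2/3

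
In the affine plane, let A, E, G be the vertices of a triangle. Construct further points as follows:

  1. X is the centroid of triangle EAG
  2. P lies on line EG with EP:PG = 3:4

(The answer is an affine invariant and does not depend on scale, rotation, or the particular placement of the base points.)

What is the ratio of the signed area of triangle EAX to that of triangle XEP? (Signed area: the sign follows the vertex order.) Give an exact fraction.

Set A = (0, 0), E = (1, 0), G = (0, 1); any affine frame gives the same invariant.
1. X is the centroid of triangle EAG ⇒ X = (1/3, 1/3)
2. P lies on line EG with EP:PG = 3:4 ⇒ P = (4/7, 3/7)
2·[EAX] = -1/3, 2·[XEP] = 1/7
[EAX]:[XEP] = -1/3:1/7 = -7/3

[EAX]:[XEP] = -7/3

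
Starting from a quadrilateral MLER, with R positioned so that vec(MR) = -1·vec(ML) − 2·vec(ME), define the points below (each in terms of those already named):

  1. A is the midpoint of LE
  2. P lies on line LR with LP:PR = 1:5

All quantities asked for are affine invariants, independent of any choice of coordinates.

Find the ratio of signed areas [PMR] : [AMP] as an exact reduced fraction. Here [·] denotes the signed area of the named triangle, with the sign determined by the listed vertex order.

Work in coordinates with M = (0, 0), L = (1, 0), E = (0, 1), R = (-1, -2).
1. A is the midpoint of LE ⇒ A = (1/2, 1/2)
2. P lies on line LR with LP:PR = 1:5 ⇒ P = (2/3, -1/3)
2·[PMR] = 5/3, 2·[AMP] = 1/2
[PMR]:[AMP] = 5/3:1/2 = 10/3

[PMR]:[AMP] = 10/3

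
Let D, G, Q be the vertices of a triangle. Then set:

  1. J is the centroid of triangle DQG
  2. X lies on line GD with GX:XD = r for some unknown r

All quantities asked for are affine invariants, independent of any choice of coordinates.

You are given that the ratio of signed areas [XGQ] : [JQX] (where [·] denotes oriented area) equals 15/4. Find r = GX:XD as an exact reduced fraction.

Assign D = (0, 0), G = (1, 0), Q = (0, 1) — the answer is frame-independent, so this choice is without loss of generality.
1. J is the centroid of triangle DQG ⇒ J = (1/3, 1/3)
2. With GX:XD = r, write λ = r/(r+1) so X = G + λ·(D−G); X is affine-linear in λ
Every point depending on X is an affine combination of X and λ-independent points, so each such coordinate is linear in λ; the λ² term in each signed area is a multiple of (D−G)×(D−G) = 0, so 2·[XGQ] and 2·[JQX] are each linear in λ. Evaluating at λ=0 and λ=1:
  2·[XGQ] = λ,   2·[JQX] = 2/3·λ − 1/3
So [XGQ]:[JQX] = (λ) / (2/3·λ − 1/3). Setting this equal to 15/4:
  λ = 15/4·(2/3·λ − 1/3)  ⇒  λ = 5/6
Then r = λ/(1−λ) = (5/6)/(1/6) = 5. Check: with r = 5, X = (1/6, 0) and [XGQ]:[JQX] = 15/4 as required.

r = 5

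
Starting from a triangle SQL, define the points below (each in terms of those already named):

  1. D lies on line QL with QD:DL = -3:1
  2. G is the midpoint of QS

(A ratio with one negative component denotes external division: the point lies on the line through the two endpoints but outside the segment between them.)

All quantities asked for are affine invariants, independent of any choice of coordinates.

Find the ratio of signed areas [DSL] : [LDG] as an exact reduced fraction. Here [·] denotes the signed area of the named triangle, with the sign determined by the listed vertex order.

Work in coordinates with S = (0, 0), Q = (1, 0), L = (0, 1).
1. D lies on line QL with QD:DL = -3:1 ⇒ D = (-1/2, 3/2)
2. G is the midpoint of QS ⇒ G = (1/2, 0)
2·[DSL] = 1/2, 2·[LDG] = 1/4
[DSL]:[LDG] = 1/2:1/4 = 2

[DSL]:[LDG] = 2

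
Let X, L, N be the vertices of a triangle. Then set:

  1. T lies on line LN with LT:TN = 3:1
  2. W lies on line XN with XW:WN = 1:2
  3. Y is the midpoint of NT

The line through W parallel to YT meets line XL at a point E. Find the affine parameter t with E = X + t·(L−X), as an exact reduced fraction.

Assign X = (0, 0), L = (1, 0), N = (0, 1) — the answer is frame-independent, so this choice is without loss of generality.
1. T lies on line LN with LT:TN = 3:1 ⇒ T = (1/4, 3/4)
2. W lies on line XN with XW:WN = 1:2 ⇒ W = (0, 1/3)
3. Y is the midpoint of NT ⇒ Y = (1/8, 7/8)
through W parallel to YT: direction (1/8, -1/8); meets XL at E = (1/3, 0)
E = X + t·(L−X) with t = 1/3

t = 1/3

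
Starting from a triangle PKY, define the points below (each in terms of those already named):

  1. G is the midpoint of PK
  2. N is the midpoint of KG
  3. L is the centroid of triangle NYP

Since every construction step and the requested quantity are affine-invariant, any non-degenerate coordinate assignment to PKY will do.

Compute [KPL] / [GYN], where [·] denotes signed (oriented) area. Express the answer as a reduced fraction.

[KPL]:[GYN] = 4/3

Set P = (0, 0), K = (1, 0), Y = (0, 1); any affine frame gives the same invariant.
1. G is the midpoint of PK ⇒ G = (1/2, 0)
2. N is the midpoint of KG ⇒ N = (3/4, 0)
3. L is the centroid of triangle NYP ⇒ L = (1/4, 1/3)
2·[KPL] = -1/3, 2·[GYN] = -1/4
[KPL]:[GYN] = -1/3:-1/4 = 4/3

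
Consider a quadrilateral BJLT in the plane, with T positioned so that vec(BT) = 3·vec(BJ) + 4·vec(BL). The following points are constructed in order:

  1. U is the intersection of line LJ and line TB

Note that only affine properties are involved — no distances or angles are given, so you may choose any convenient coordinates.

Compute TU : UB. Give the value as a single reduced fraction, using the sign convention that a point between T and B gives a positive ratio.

Assign B = (0, 0), J = (1, 0), L = (0, 1), T = (3, 4) — the answer is frame-independent, so this choice is without loss of generality.
1. U is the intersection of line LJ and line TB ⇒ U = (3/7, 4/7)
U = T + t·(B−T) with t = 6/7, so TU:UB = t:(1−t) = 6/7:1/7

TU:UB = 6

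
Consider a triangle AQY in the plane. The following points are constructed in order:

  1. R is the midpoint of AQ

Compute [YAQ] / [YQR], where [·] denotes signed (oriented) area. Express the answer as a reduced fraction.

Set A = (0, 0), Q = (1, 0), Y = (0, 1); any affine frame gives the same invariant.
1. R is the midpoint of AQ ⇒ R = (1/2, 0)
2·[YAQ] = 1, 2·[YQR] = -1/2
[YAQ]:[YQR] = 1:-1/2 = -2

[YAQ]:[YQR] = -2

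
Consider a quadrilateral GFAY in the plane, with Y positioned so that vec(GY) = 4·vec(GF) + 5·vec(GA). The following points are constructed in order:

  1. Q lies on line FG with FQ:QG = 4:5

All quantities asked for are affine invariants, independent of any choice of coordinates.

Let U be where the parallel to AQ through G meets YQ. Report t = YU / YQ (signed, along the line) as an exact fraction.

t = 61/56

Work in coordinates with G = (0, 0), F = (1, 0), A = (0, 1), Y = (4, 5).
1. Q lies on line FG with FQ:QG = 4:5 ⇒ Q = (5/9, 0)
through G parallel to AQ: direction (5/9, -1); meets YQ at U = (125/504, -25/56)
U = Y + t·(Q−Y) with t = 61/56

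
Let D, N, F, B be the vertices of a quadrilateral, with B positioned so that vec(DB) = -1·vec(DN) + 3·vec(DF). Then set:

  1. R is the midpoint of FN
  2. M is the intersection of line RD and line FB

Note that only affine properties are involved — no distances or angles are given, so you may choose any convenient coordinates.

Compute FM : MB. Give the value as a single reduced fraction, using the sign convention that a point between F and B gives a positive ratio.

FM:MB = -1/4

Work in coordinates with D = (0, 0), N = (1, 0), F = (0, 1), B = (-1, 3).
1. R is the midpoint of FN ⇒ R = (1/2, 1/2)
2. M is the intersection of line RD and line FB ⇒ M = (1/3, 1/3)
M = F + t·(B−F) with t = -1/3, so FM:MB = t:(1−t) = -1/3:4/3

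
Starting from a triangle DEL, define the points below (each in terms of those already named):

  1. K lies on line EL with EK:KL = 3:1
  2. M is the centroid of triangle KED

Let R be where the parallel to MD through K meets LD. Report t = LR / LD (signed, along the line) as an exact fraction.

t = 2/5

Work in coordinates with D = (0, 0), E = (1, 0), L = (0, 1).
1. K lies on line EL with EK:KL = 3:1 ⇒ K = (1/4, 3/4)
2. M is the centroid of triangle KED ⇒ M = (5/12, 1/4)
through K parallel to MD: direction (-5/12, -1/4); meets LD at R = (0, 3/5)
R = L + t·(D−L) with t = 2/5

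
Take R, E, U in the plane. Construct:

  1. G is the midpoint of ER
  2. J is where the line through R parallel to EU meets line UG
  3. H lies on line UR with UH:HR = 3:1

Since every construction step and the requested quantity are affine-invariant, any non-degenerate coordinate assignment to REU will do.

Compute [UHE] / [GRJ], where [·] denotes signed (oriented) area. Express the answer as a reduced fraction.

[UHE]:[GRJ] = 3/2

Work in coordinates with R = (0, 0), E = (1, 0), U = (0, 1).
1. G is the midpoint of ER ⇒ G = (1/2, 0)
2. J is where the line through R parallel to EU meets line UG ⇒ J = (1, -1)
3. H lies on line UR with UH:HR = 3:1 ⇒ H = (0, 1/4)
2·[UHE] = 3/4, 2·[GRJ] = 1/2
[UHE]:[GRJ] = 3/4:1/2 = 3/2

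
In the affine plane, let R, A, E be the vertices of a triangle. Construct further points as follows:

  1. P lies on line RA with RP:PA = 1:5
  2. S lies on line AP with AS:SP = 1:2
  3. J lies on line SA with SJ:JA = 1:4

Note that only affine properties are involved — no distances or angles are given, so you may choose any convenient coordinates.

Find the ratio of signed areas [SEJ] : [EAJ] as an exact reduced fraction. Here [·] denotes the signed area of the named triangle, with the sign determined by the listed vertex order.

Work in coordinates with R = (0, 0), A = (1, 0), E = (0, 1).
1. P lies on line RA with RP:PA = 1:5 ⇒ P = (1/6, 0)
2. S lies on line AP with AS:SP = 1:2 ⇒ S = (13/18, 0)
3. J lies on line SA with SJ:JA = 1:4 ⇒ J = (7/9, 0)
2·[SEJ] = -1/18, 2·[EAJ] = -2/9
[SEJ]:[EAJ] = -1/18:-2/9 = 1/4

[SEJ]:[EAJ] = 1/4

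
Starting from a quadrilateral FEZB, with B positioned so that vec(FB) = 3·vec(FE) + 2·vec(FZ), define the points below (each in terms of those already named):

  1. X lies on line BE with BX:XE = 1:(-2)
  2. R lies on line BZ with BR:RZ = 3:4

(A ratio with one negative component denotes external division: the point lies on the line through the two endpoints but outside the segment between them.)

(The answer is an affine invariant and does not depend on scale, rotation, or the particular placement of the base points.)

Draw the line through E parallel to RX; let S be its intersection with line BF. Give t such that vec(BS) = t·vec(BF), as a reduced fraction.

t = -12/5

Set F = (0, 0), E = (1, 0), Z = (0, 1), B = (3, 2); any affine frame gives the same invariant.
1. X lies on line BE with BX:XE = 1:(-2) ⇒ X = (5, 4)
2. R lies on line BZ with BR:RZ = 3:4 ⇒ R = (12/7, 11/7)
through E parallel to RX: direction (23/7, 17/7); meets BF at S = (51/5, 34/5)
S = B + t·(F−B) with t = -12/5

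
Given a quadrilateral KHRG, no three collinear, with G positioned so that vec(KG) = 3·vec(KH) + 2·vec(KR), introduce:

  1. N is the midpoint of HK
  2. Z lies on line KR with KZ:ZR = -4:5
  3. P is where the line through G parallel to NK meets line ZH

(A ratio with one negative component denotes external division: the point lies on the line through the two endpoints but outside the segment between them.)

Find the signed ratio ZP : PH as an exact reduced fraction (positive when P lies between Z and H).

ZP:PH = -3

Assign K = (0, 0), H = (1, 0), R = (0, 1), G = (3, 2) — the answer is frame-independent, so this choice is without loss of generality.
1. N is the midpoint of HK ⇒ N = (1/2, 0)
2. Z lies on line KR with KZ:ZR = -4:5 ⇒ Z = (0, -4)
3. P is where the line through G parallel to NK meets line ZH ⇒ P = (3/2, 2)
P = Z + t·(H−Z) with t = 3/2, so ZP:PH = t:(1−t) = 3/2:-1/2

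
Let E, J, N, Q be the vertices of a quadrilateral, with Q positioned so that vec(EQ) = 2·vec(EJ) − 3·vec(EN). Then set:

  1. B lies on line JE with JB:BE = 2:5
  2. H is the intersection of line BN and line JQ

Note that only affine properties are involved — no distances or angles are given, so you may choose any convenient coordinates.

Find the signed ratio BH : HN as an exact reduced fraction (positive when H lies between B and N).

Set E = (0, 0), J = (1, 0), N = (0, 1), Q = (2, -3); any affine frame gives the same invariant.
1. B lies on line JE with JB:BE = 2:5 ⇒ B = (5/7, 0)
2. H is the intersection of line BN and line JQ ⇒ H = (5/4, -3/4)
H = B + t·(N−B) with t = -3/4, so BH:HN = t:(1−t) = -3/4:7/4

BH:HN = -3/7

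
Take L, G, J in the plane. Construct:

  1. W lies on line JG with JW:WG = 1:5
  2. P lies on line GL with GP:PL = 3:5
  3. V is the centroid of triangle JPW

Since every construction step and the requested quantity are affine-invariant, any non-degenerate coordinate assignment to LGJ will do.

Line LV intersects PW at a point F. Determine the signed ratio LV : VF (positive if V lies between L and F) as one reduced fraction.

Assign L = (0, 0), G = (1, 0), J = (0, 1) — the answer is frame-independent, so this choice is without loss of generality.
1. W lies on line JG with JW:WG = 1:5 ⇒ W = (1/6, 5/6)
2. P lies on line GL with GP:PL = 3:5 ⇒ P = (5/8, 0)
3. V is the centroid of triangle JPW ⇒ V = (19/72, 11/18)
line LV meets PW at F = (475/1728, 275/432)
V = L + t·(F−L) with t = 24/25, so LV:VF = 24/25:1/25

LV:VF = 24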